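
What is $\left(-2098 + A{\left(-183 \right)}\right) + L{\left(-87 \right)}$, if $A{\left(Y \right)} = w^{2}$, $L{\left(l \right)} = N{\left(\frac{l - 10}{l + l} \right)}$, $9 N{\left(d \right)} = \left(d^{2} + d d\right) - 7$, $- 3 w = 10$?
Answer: $- \frac{284418473}{136242} \approx -2087.6$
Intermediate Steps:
$w = - \frac{10}{3}$ ($w = \left(- \frac{1}{3}\right) 10 = - \frac{10}{3} \approx -3.3333$)
$N{\left(d \right)} = - \frac{7}{9} + \frac{2 d^{2}}{9}$ ($N{\left(d \right)} = \frac{\left(d^{2} + d d\right) - 7}{9} = \frac{\left(d^{2} + d^{2}\right) - 7}{9} = \frac{2 d^{2} - 7}{9} = \frac{-7 + 2 d^{2}}{9} = - \frac{7}{9} + \frac{2 d^{2}}{9}$)
$L{\left(l \right)} = - \frac{7}{9} + \frac{\left(-10 + l\right)^{2}}{18 l^{2}}$ ($L{\left(l \right)} = - \frac{7}{9} + \frac{2 \left(\frac{l - 10}{l + l}\right)^{2}}{9} = - \frac{7}{9} + \frac{2 \left(\frac{-10 + l}{2 l}\right)^{2}}{9} = - \frac{7}{9} + \frac{2 \frac{\left(-10 + l\right)^{2}}{4 l^{2}}}{9} = - \frac{7}{9} + \frac{\left(-10 + l\right)^{2}}{18 l^{2}}$)
$A{\left(Y \right)} = \frac{100}{9}$ ($A{\left(Y \right)} = \left(- \frac{10}{3}\right)^{2} = \frac{100}{9}$)
$\left(-2098 + A{\left(-183 \right)}\right) + L{\left(-87 \right)} = \left(-2098 + \frac{100}{9}\right) - \left(\frac{7}{9} - \frac{\left(-10 - 87\right)^{2}}{18 \cdot 7569}\right) = - \frac{18782}{9} - \left(\frac{7}{9} - \frac{\left(-97\right)^{2}}{136242}\right) = - \frac{18782}{9} - \left(\frac{7}{9} - \frac{9409}{136242}\right) = - \frac{18782}{9} + \left(- \frac{7}{9} + \frac{9409}{136242}\right) = - \frac{18782}{9} - \frac{96557}{136242} = - \frac{284418473}{136242}$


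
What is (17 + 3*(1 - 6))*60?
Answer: 120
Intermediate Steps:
(17 + 3*(1 - 6))*60 = (17 + 3*(-5))*60 = (17 - 15)*60 = 2*60 = 120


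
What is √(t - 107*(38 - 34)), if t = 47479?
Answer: √47051 ≈ 216.91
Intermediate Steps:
√(t - 107*(38 - 34)) = √(47479 - 107*(38 - 34)) = √(47479 - 107*4) = √(47479 - 428) = √47051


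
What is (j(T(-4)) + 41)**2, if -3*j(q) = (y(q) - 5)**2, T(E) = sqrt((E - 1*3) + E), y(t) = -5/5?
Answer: 841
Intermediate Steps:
y(t) = -1 (y(t) = -5*1/5 = -1)
T(E) = sqrt(-3 + 2*E) (T(E) = sqrt((E - 3) + E) = sqrt((-3 + E) + E) = sqrt(-3 + 2*E))
j(q) = -12 (j(q) = -(-1 - 5)**2/3 = -1/3*(-6)**2 = -1/3*36 = -12)
(j(T(-4)) + 41)**2 = (-12 + 41)**2 = 29**2 = 841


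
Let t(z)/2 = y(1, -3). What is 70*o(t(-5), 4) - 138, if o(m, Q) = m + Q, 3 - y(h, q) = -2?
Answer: 842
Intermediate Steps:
y(h, q) = 5 (y(h, q) = 3 - 1*(-2) = 3 + 2 = 5)
t(z) = 10 (t(z) = 2*5 = 10)
o(m, Q) = Q + m
70*o(t(-5), 4) - 138 = 70*(4 + 10) - 138 = 70*14 - 138 = 980 - 138 = 842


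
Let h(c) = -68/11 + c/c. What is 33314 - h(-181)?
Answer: 366511/11 ≈ 33319.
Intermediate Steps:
h(c) = -57/11 (h(c) = -68*1/11 + 1 = -68/11 + 1 = -57/11)
33314 - h(-181) = 33314 - 1*(-57/11) = 33314 + 57/11 = 366511/11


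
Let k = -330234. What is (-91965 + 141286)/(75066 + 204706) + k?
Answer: -92390177327/279772 ≈ -3.3023e+5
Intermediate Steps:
(-91965 + 141286)/(75066 + 204706) + k = (-91965 + 141286)/(75066 + 204706) - 330234 = 49321/279772 - 330234 = -92390177327/279772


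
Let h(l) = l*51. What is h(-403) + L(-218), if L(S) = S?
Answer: -20771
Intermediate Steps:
h(l) = 51*l
h(-403) + L(-218) = 51*(-403) - 218 = -20553 - 218 = -20771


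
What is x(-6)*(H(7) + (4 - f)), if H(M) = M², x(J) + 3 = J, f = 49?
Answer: -36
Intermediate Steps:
x(J) = -3 + J
x(-6)*(H(7) + (4 - f)) = (-3 - 6)*(7² + (4 - 1*49)) = -9*(49 + (4 - 49)) = -9*(49 - 45) = -9*4 = -36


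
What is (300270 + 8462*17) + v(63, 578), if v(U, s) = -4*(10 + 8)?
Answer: 444052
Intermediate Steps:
v(U, s) = -72 (v(U, s) = -4*18 = -72)
(300270 + 8462*17) + v(63, 578) = (300270 + 8462*17) - 72 = (300270 + 143854) - 72 = 444124 - 72 = 444052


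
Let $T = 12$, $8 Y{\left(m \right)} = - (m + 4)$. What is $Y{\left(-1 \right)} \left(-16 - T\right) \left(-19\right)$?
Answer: $- \frac{399}{2} \approx -199.5$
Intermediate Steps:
$Y{\left(m \right)} = - \frac{1}{2} - \frac{m}{8}$ ($Y{\left(m \right)} = \frac{\left(-1\right) \left(m + 4\right)}{8} = \frac{\left(-1\right) \left(4 + m\right)}{8} = \frac{-4 - m}{8} = - \frac{1}{2} - \frac{m}{8}$)
$Y{\left(-1 \right)} \left(-16 - T\right) \left(-19\right) = \left(- \frac{1}{2} - - \frac{1}{8}\right) \left(-16 - 12\right) \left(-19\right) = \left(- \frac{1}{2} + \frac{1}{8}\right) \left(-16 - 12\right) \left(-19\right) = \left(- \frac{3}{8}\right) \left(-28\right) \left(-19\right) = \frac{21}{2} \left(-19\right) = - \frac{399}{2}$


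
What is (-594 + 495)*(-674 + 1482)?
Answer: -79992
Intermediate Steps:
(-594 + 495)*(-674 + 1482) = -99*808 = -79992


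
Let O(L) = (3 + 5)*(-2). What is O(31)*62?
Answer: -992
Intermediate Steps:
O(L) = -16 (O(L) = 8*(-2) = -16)
O(31)*62 = -16*62 = -992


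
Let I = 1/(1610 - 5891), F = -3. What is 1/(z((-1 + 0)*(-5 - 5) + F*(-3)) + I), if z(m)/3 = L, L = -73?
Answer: -4281/937540 ≈ -0.0045662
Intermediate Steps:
I = -1/4281 (I = 1/(-4281) = -1/4281 ≈ -0.00023359)
z(m) = -219 (z(m) = 3*(-73) = -219)
1/(z((-1 + 0)*(-5 - 5) + F*(-3)) + I) = 1/(-219 - 1/4281) = 1/(-937540/4281) = -4281/937540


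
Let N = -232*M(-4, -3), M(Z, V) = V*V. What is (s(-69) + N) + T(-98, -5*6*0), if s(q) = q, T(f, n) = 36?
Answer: -2121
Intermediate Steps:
M(Z, V) = V²
N = -2088 (N = -232*(-3)² = -232*9 = -2088)
(s(-69) + N) + T(-98, -5*6*0) = (-69 - 2088) + 36 = -2157 + 36 = -2121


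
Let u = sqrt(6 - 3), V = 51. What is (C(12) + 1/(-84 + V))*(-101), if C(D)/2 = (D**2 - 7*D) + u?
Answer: -399859/33 - 202*sqrt(3) ≈ -12467.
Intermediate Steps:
u = sqrt(3) ≈ 1.7320
C(D) = -14*D + 2*sqrt(3) + 2*D**2 (C(D) = 2*((D**2 - 7*D) + sqrt(3)) = 2*(sqrt(3) + D**2 - 7*D) = -14*D + 2*sqrt(3) + 2*D**2)
(C(12) + 1/(-84 + V))*(-101) = ((-14*12 + 2*sqrt(3) + 2*12**2) + 1/(-84 + 51))*(-101) = ((-168 + 2*sqrt(3) + 2*144) + 1/(-33))*(-101) = ((-168 + 2*sqrt(3) + 288) - 1/33)*(-101) = ((120 + 2*sqrt(3)) - 1/33)*(-101) = (3959/33 + 2*sqrt(3))*(-101) = -399859/33 - 202*sqrt(3)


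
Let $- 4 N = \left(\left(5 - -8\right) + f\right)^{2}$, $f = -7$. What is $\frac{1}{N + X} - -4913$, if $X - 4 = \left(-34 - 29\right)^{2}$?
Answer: $\frac{19475133}{3964} \approx 4913.0$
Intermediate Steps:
$X = 3973$ ($X = 4 + \left(-34 - 29\right)^{2} = 4 + \left(-63\right)^{2} = 4 + 3969 = 3973$)
$N = -9$ ($N = - \frac{\left(\left(5 - -8\right) - 7\right)^{2}}{4} = - \frac{\left(\left(5 + 8\right) - 7\right)^{2}}{4} = - \frac{\left(13 - 7\right)^{2}}{4} = - \frac{6^{2}}{4} = \left(- \frac{1}{4}\right) 36 = -9$)
$\frac{1}{N + X} - -4913 = \frac{1}{-9 + 3973} - -4913 = \frac{1}{3964} + 4913 = \frac{19475133}{3964}$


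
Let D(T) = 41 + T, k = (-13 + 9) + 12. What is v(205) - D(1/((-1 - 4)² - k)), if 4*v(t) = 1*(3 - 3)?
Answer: -698/17 ≈ -41.059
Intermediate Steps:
k = 8 (k = -4 + 12 = 8)
v(t) = 0 (v(t) = (1*(3 - 3))/4 = (1*0)/4 = (¼)*0 = 0)
v(205) - D(1/((-1 - 4)² - k)) = 0 - (41 + 1/((-1 - 4)² - 1*8)) = 0 - (41 + 1/((-5)² - 8)) = 0 - (41 + 1/(25 - 8)) = 0 - (41 + 1/17) = 0 - 1*698/17 = 0 - 698/17 = -698/17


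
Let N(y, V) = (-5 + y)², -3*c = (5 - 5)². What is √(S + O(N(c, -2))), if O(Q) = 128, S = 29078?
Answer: √29206 ≈ 170.90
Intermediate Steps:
c = 0 (c = -(5 - 5)²/3 = -⅓*0² = -⅓*0 = 0)
√(S + O(N(c, -2))) = √(29078 + 128) = √29206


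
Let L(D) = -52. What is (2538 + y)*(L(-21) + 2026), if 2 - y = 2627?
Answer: -171738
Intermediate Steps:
y = -2625 (y = 2 - 1*2627 = 2 - 2627 = -2625)
(2538 + y)*(L(-21) + 2026) = (2538 - 2625)*(-52 + 2026) = -87*1974 = -171738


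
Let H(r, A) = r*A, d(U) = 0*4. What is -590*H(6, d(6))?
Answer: 0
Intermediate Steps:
d(U) = 0
H(r, A) = A*r
-590*H(6, d(6)) = -0*6 = -590*0 = 0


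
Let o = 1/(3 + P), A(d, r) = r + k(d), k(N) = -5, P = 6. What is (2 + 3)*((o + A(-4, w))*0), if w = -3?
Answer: 0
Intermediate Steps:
A(d, r) = -5 + r (A(d, r) = r - 5 = -5 + r)
o = 1/9 (o = 1/(3 + 6) = 1/9 ≈ 0.11111)
(2 + 3)*((o + A(-4, w))*0) = (2 + 3)*((1/9 + (-5 - 3))*0) = 5*((1/9 - 8)*0) = 5*(-71/9*0) = 5*0 = 0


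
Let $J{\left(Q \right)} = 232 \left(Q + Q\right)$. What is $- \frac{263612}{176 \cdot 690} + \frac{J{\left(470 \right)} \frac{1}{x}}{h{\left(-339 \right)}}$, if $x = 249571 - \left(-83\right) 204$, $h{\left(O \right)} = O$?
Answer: $- \frac{1986865204217}{914286512040} \approx -2.1731$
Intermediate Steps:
$x = 266503$ ($x = 249571 - -16932 = 249571 + 16932 = 266503$)
$J{\left(Q \right)} = 464 Q$ ($J{\left(Q \right)} = 232 \cdot 2 Q = 464 Q$)
$- \frac{263612}{176 \cdot 690} + \frac{J{\left(470 \right)} \frac{1}{x}}{h{\left(-339 \right)}} = - \frac{263612}{176 \cdot 690} + \frac{464 \cdot 470 \cdot \frac{1}{266503}}{-339} = - \frac{263612}{121440} + 218080 \cdot \frac{1}{266503} \left(- \frac{1}{339}\right) = \left(-263612\right) \frac{1}{121440} + \frac{218080}{266503} \left(- \frac{1}{339}\right) = - \frac{65903}{30360} - \frac{218080}{90344517} = - \frac{1986865204217}{914286512040}$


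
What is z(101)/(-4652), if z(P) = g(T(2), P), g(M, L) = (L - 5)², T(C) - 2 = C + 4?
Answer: -2304/1163 ≈ -1.9811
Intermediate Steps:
T(C) = 6 + C (T(C) = 2 + (C + 4) = 2 + (4 + C) = 6 + C)
g(M, L) = (-5 + L)²
z(P) = (-5 + P)²
z(101)/(-4652) = (-5 + 101)²/(-4652) = 96²*(-1/4652) = 9216*(-1/4652) = -2304/1163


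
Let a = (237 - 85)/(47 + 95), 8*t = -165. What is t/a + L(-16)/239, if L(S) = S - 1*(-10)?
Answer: -2803533/145312 ≈ -19.293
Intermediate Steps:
t = -165/8 (t = (⅛)*(-165) = -165/8 ≈ -20.625)
L(S) = 10 + S (L(S) = S + 10 = 10 + S)
a = 76/71 (a = 152/142 = 152*(1/142) = 76/71 ≈ 1.0704)
t/a + L(-16)/239 = -165/(8*76/71) + (10 - 16)/239 = -165/8*71/76 - 6*1/239 = -11715/608 - 6/239 = -2803533/145312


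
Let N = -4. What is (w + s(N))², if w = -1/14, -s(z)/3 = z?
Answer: 27889/196 ≈ 142.29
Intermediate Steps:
s(z) = -3*z
w = -1/14 (w = -1*1/14 = -1/14 ≈ -0.071429)
(w + s(N))² = (-1/14 - 3*(-4))² = (-1/14 + 12)² = (167/14)² = 27889/196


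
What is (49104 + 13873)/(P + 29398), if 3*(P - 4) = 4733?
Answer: 2661/1309 ≈ 2.0328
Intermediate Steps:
P = 4745/3 (P = 4 + (⅓)*4733 = 4 + 4733/3 = 4745/3 ≈ 1581.7)
(49104 + 13873)/(P + 29398) = (49104 + 13873)/(4745/3 + 29398) = 62977/(92939/3) = 62977*(3/92939) = 2661/1309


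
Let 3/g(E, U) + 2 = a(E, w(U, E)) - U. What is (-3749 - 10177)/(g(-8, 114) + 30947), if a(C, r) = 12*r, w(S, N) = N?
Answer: -2952312/6560761 ≈ -0.45000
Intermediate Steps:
g(E, U) = 3/(-2 - U + 12*E) (g(E, U) = 3/(-2 + (12*E - U)) = 3/(-2 + (-U + 12*E)) = 3/(-2 - U + 12*E))
(-3749 - 10177)/(g(-8, 114) + 30947) = (-3749 - 10177)/(3/(-2 - 1*114 + 12*(-8)) + 30947) = -13926/(3/(-2 - 114 - 96) + 30947) = -13926/(3/(-212) + 30947) = -13926/(3*(-1/212) + 30947) = -13926/(-3/212 + 30947) = -13926/6560761/212 = -13926*212/6560761 = -2952312/6560761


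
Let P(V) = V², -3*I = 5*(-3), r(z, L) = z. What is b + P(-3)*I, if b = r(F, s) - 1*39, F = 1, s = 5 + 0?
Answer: 7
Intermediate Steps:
s = 5
I = 5 (I = -5*(-3)/3 = -⅓*(-15) = 5)
b = -38 (b = 1 - 1*39 = 1 - 39 = -38)
b + P(-3)*I = -38 + (-3)²*5 = -38 + 9*5 = -38 + 45 = 7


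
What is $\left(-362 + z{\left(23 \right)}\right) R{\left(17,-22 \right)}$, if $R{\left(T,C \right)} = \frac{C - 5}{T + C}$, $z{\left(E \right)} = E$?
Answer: $- \frac{9153}{5} \approx -1830.6$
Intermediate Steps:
$R{\left(T,C \right)} = \frac{-5 + C}{C + T}$
$\left(-362 + z{\left(23 \right)}\right) R{\left(17,-22 \right)} = \left(-362 + 23\right) \frac{-5 - 22}{-22 + 17} = - 339 \frac{1}{-5} \left(-27\right) = - 339 \left(\left(- \frac{1}{5}\right) \left(-27\right)\right) = \left(-339\right) \frac{27}{5} = - \frac{9153}{5}$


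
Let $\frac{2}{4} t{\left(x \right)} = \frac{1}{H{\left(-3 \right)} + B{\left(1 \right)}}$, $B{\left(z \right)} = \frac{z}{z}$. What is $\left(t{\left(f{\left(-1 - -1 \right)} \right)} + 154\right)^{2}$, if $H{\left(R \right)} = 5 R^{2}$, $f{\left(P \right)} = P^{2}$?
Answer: $\frac{12552849}{529} \approx 23729.0$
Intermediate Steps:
$B{\left(z \right)} = 1$
$t{\left(x \right)} = \frac{1}{23}$ ($t{\left(x \right)} = \frac{2}{5 \left(-3\right)^{2} + 1} = \frac{2}{5 \cdot 9 + 1} = \frac{2}{45 + 1} = \frac{2}{46} = 2 \cdot \frac{1}{46} = \frac{1}{23}$)
$\left(t{\left(f{\left(-1 - -1 \right)} \right)} + 154\right)^{2} = \left(\frac{1}{23} + 154\right)^{2} = \left(\frac{3543}{23}\right)^{2} = \frac{12552849}{529}$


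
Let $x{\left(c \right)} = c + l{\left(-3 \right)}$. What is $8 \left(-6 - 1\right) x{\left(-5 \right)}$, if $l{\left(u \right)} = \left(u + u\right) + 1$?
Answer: $560$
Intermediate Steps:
$l{\left(u \right)} = 1 + 2 u$ ($l{\left(u \right)} = 2 u + 1 = 1 + 2 u$)
$x{\left(c \right)} = -5 + c$ ($x{\left(c \right)} = c + \left(1 + 2 \left(-3\right)\right) = c + \left(1 - 6\right) = c - 5 = -5 + c$)
$8 \left(-6 - 1\right) x{\left(-5 \right)} = 8 \left(-6 - 1\right) \left(-5 - 5\right) = 8 \left(-7\right) \left(-10\right) = \left(-56\right) \left(-10\right) = 560$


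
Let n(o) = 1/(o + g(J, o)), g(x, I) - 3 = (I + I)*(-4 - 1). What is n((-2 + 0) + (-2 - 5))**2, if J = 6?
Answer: 1/7056 ≈ 0.00014172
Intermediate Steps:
g(x, I) = 3 - 10*I (g(x, I) = 3 + (I + I)*(-4 - 1) = 3 + (2*I)*(-5) = 3 - 10*I)
n(o) = 1/(3 - 9*o) (n(o) = 1/(o + (3 - 10*o)) = 1/(3 - 9*o))
n((-2 + 0) + (-2 - 5))**2 = (-1/(-3 + 9*((-2 + 0) + (-2 - 5))))**2 = (-1/(-3 + 9*(-2 - 7)))**2 = (-1/(-3 + 9*(-9)))**2 = (-1/(-3 - 81))**2 = (-1/(-84))**2 = (-1*(-1/84))**2 = (1/84)**2 = 1/7056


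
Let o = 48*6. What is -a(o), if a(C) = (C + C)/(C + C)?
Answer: -1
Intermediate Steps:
o = 288
a(C) = 1 (a(C) = (2*C)/((2*C)) = (2*C)*(1/(2*C)) = 1)
-a(o) = -1*1 = -1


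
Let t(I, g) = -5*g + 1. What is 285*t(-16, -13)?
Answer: 18810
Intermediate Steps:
t(I, g) = 1 - 5*g
285*t(-16, -13) = 285*(1 - 5*(-13)) = 285*(1 + 65) = 285*66 = 18810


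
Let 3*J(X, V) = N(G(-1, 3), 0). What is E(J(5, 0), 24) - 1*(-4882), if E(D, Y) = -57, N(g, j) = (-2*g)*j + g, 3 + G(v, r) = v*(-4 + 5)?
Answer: 4825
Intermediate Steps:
G(v, r) = -3 + v (G(v, r) = -3 + v*(-4 + 5) = -3 + v*1 = -3 + v)
N(g, j) = g - 2*g*j (N(g, j) = -2*g*j + g = g - 2*g*j)
J(X, V) = -4/3 (J(X, V) = ((-3 - 1)*(1 - 2*0))/3 = (-4*(1 + 0))/3 = (-4*1)/3 = (⅓)*(-4) = -4/3)
E(J(5, 0), 24) - 1*(-4882) = -57 - 1*(-4882) = -57 + 4882 = 4825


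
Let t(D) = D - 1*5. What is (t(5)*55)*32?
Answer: 0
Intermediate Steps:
t(D) = -5 + D (t(D) = D - 5 = -5 + D)
(t(5)*55)*32 = ((-5 + 5)*55)*32 = (0*55)*32 = 0*32 = 0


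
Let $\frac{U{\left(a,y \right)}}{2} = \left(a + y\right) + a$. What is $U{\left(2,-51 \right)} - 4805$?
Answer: $-4899$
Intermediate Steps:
$U{\left(a,y \right)} = 2 y + 4 a$ ($U{\left(a,y \right)} = 2 \left(\left(a + y\right) + a\right) = 2 \left(y + 2 a\right) = 2 y + 4 a$)
$U{\left(2,-51 \right)} - 4805 = \left(2 \left(-51\right) + 4 \cdot 2\right) - 4805 = \left(-102 + 8\right) - 4805 = -94 - 4805 = -4899$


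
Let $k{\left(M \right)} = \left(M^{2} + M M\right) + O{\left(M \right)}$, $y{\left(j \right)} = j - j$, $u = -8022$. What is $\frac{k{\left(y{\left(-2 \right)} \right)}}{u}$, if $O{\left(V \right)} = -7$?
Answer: $\frac{1}{1146} \approx 0.0008726$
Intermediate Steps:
$y{\left(j \right)} = 0$
$k{\left(M \right)} = -7 + 2 M^{2}$ ($k{\left(M \right)} = \left(M^{2} + M M\right) - 7 = \left(M^{2} + M^{2}\right) - 7 = 2 M^{2} - 7 = -7 + 2 M^{2}$)
$\frac{k{\left(y{\left(-2 \right)} \right)}}{u} = \frac{-7 + 2 \cdot 0^{2}}{-8022} = \left(-7 + 2 \cdot 0\right) \left(- \frac{1}{8022}\right) = \left(-7 + 0\right) \left(- \frac{1}{8022}\right) = \left(-7\right) \left(- \frac{1}{8022}\right) = \frac{1}{1146}$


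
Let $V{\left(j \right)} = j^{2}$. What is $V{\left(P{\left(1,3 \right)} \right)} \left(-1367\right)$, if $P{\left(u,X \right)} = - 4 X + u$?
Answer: $-165407$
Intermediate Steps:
$P{\left(u,X \right)} = u - 4 X$
$V{\left(P{\left(1,3 \right)} \right)} \left(-1367\right) = \left(1 - 12\right)^{2} \left(-1367\right) = \left(-11\right)^{2} \left(-1367\right) = 121 \left(-1367\right) = -165407$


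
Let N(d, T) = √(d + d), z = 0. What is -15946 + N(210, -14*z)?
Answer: -15946 + 2*√105 ≈ -15926.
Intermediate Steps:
N(d, T) = √2*√d (N(d, T) = √(2*d) = √2*√d)
-15946 + N(210, -14*z) = -15946 + √2*√210 = -15946 + 2*√105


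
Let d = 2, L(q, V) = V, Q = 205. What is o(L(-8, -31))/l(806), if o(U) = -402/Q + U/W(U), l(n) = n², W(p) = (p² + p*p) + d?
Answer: -779803/256229431120 ≈ -3.0434e-6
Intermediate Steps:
W(p) = 2 + 2*p² (W(p) = (p² + p*p) + 2 = (p² + p²) + 2 = 2*p² + 2 = 2 + 2*p²)
o(U) = -402/205 + U/(2 + 2*U²)
o(L(-8, -31))/l(806) = ((-804 - 804*(-31)² + 205*(-31))/(410*(1 + (-31)²)))/(806²) = ((-804 - 804*961 - 6355)/(410*(1 + 961)))/649636 = ((1/410)*(-804 - 772644 - 6355)/962)*(1/649636) = ((1/410)*(1/962)*(-779803))*(1/649636) = -779803/394420*1/649636 = -779803/256229431120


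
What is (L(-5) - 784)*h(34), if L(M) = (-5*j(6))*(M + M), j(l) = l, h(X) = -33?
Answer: 15972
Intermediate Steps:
L(M) = -60*M (L(M) = (-5*6)*(M + M) = -60*M)
(L(-5) - 784)*h(34) = (-60*(-5) - 784)*(-33) = (300 - 784)*(-33) = -484*(-33) = 15972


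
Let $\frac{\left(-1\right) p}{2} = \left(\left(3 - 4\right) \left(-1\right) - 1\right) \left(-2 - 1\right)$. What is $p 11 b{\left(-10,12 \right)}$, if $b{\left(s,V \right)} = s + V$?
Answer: $0$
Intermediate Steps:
$p = 0$ ($p = - 2 \left(\left(3 - 4\right) \left(-1\right) - 1\right) \left(-2 - 1\right) = - 2 \left(\left(-1\right) \left(-1\right) - 1\right) \left(-3\right) = - 2 \left(1 - 1\right) \left(-3\right) = - 2 \cdot 0 \left(-3\right) = \left(-2\right) 0 = 0$)
$b{\left(s,V \right)} = V + s$
$p 11 b{\left(-10,12 \right)} = 0 \cdot 11 \left(12 - 10\right) = 0 \cdot 2 = 0$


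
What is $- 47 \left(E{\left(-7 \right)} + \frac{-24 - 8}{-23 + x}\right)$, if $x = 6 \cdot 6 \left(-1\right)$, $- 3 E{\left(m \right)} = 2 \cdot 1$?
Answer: $\frac{1034}{177} \approx 5.8418$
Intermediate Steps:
$E{\left(m \right)} = - \frac{2}{3}$ ($E{\left(m \right)} = - \frac{2 \cdot 1}{3} = \left(- \frac{1}{3}\right) 2 = - \frac{2}{3}$)
$x = -36$ ($x = 36 \left(-1\right) = -36$)
$- 47 \left(E{\left(-7 \right)} + \frac{-24 - 8}{-23 + x}\right) = - 47 \left(- \frac{2}{3} + \frac{-24 - 8}{-23 - 36}\right) = - 47 \left(- \frac{2}{3} - \frac{32}{-59}\right) = - 47 \left(- \frac{2}{3} - - \frac{32}{59}\right) = - 47 \left(- \frac{2}{3} + \frac{32}{59}\right) = \left(-47\right) \left(- \frac{22}{177}\right) = \frac{1034}{177}$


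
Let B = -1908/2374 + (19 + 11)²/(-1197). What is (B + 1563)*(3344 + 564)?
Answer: 963348539228/157871 ≈ 6.1021e+6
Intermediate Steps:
B = -245582/157871 (B = -1908*1/2374 + 30²*(-1/1197) = -954/1187 + 900*(-1/1197) = -954/1187 - 100/133 = -245582/157871 ≈ -1.5556)
(B + 1563)*(3344 + 564) = (-245582/157871 + 1563)*(3344 + 564) = (246506791/157871)*3908 = 963348539228/157871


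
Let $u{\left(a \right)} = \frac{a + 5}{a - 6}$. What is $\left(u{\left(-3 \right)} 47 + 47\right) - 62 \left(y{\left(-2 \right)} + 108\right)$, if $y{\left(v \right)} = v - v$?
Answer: $- \frac{59935}{9} \approx -6659.4$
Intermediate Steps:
$y{\left(v \right)} = 0$
$u{\left(a \right)} = \frac{5 + a}{-6 + a}$
$\left(u{\left(-3 \right)} 47 + 47\right) - 62 \left(y{\left(-2 \right)} + 108\right) = \left(\frac{5 - 3}{-6 - 3} \cdot 47 + 47\right) - 62 \left(0 + 108\right) = \left(\frac{1}{-9} \cdot 2 \cdot 47 + 47\right) - 62 \cdot 108 = \left(\left(- \frac{1}{9}\right) 2 \cdot 47 + 47\right) - 6696 = \left(\left(- \frac{2}{9}\right) 47 + 47\right) - 6696 = \left(- \frac{94}{9} + 47\right) - 6696 = \frac{329}{9} - 6696 = - \frac{59935}{9}$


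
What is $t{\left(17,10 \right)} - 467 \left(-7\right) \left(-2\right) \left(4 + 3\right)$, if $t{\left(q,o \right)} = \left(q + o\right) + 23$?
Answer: $-45716$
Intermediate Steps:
$t{\left(q,o \right)} = 23 + o + q$ ($t{\left(q,o \right)} = \left(o + q\right) + 23 = 23 + o + q$)
$t{\left(17,10 \right)} - 467 \left(-7\right) \left(-2\right) \left(4 + 3\right) = \left(23 + 10 + 17\right) - 467 \left(-7\right) \left(-2\right) \left(4 + 3\right) = 50 - 467 \cdot 14 \cdot 7 = 50 - 45766 = -45716$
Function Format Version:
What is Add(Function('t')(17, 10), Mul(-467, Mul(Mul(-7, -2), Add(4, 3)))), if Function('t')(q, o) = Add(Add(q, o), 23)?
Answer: -45716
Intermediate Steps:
Function('t')(q, o) = Add(23, o, q) (Function('t')(q, o) = Add(Add(o, q), 23) = Add(23, o, q))
Add(Function('t')(17, 10), Mul(-467, Mul(Mul(-7, -2), Add(4, 3)))) = Add(Add(23, 10, 17), Mul(-467, Mul(Mul(-7, -2), Add(4, 3)))) = Add(50, Mul(-467, Mul(14, 7))) = Add(50, Mul(-467, 98)) = Add(50, -45766) = -45716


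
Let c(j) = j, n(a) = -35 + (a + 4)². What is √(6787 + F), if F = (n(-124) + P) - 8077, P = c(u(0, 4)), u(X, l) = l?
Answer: √13079 ≈ 114.36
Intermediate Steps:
n(a) = -35 + (4 + a)²
P = 4
F = 6292 (F = ((-35 + (4 - 124)²) + 4) - 8077 = ((-35 + (-120)²) + 4) - 8077 = ((-35 + 14400) + 4) - 8077 = (14365 + 4) - 8077 = 14369 - 8077 = 6292)
√(6787 + F) = √(6787 + 6292) = √13079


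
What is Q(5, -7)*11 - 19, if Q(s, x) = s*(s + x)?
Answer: -129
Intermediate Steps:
Q(5, -7)*11 - 19 = (5*(5 - 7))*11 - 19 = (5*(-2))*11 - 19 = -10*11 - 19 = -110 - 19 = -129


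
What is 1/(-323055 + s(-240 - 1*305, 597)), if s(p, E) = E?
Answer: -1/322458 ≈ -3.1012e-6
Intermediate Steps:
1/(-323055 + s(-240 - 1*305, 597)) = 1/(-323055 + 597) = 1/(-322458) = -1/322458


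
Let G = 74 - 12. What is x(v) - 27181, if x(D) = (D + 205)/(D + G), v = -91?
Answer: -788363/29 ≈ -27185.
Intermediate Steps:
G = 62
x(D) = (205 + D)/(62 + D) (x(D) = (D + 205)/(D + 62) = (205 + D)/(62 + D))
x(v) - 27181 = (205 - 91)/(62 - 91) - 27181 = 114/(-29) - 27181 = -1/29*114 - 27181 = -114/29 - 27181 = -788363/29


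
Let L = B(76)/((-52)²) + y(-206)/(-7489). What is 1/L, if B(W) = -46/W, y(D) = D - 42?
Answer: 769509728/25310249 ≈ 30.403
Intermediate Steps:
y(D) = -42 + D
L = 25310249/769509728 (L = (-46/76)/((-52)²) + (-42 - 206)/(-7489) = -46*1/76/2704 - 248*(-1/7489) = -23/38*1/2704 + 248/7489 = -23/102752 + 248/7489 = 25310249/769509728 ≈ 0.032891)
1/L = 1/(25310249/769509728) = 769509728/25310249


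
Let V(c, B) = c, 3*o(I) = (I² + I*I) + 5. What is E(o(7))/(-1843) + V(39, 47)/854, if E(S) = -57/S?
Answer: 397335/8532314 ≈ 0.046568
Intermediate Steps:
o(I) = 5/3 + 2*I²/3 (o(I) = ((I² + I*I) + 5)/3 = ((I² + I²) + 5)/3 = (2*I² + 5)/3 = (5 + 2*I²)/3 = 5/3 + 2*I²/3)
E(o(7))/(-1843) + V(39, 47)/854 = -57/(5/3 + (⅔)*7²)/(-1843) + 39/854 = -57/(5/3 + (⅔)*49)*(-1/1843) + 39*(1/854) = -57/(5/3 + 98/3)*(-1/1843) + 39/854 = -57/103/3*(-1/1843) + 39/854 = -57*3/103*(-1/1843) + 39/854 = -171/103*(-1/1843) + 39/854 = 9/9991 + 39/854 = 397335/8532314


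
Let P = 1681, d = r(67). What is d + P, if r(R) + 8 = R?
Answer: 1740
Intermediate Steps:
r(R) = -8 + R
d = 59 (d = -8 + 67 = 59)
d + P = 59 + 1681 = 1740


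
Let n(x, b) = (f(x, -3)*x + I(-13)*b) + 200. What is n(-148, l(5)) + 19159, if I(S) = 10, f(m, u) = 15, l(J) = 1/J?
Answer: 17141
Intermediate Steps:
n(x, b) = 200 + 10*b + 15*x (n(x, b) = (15*x + 10*b) + 200 = (10*b + 15*x) + 200 = 200 + 10*b + 15*x)
n(-148, l(5)) + 19159 = (200 + 10/5 + 15*(-148)) + 19159 = (200 + 10*(⅕) - 2220) + 19159 = (200 + 2 - 2220) + 19159 = -2018 + 19159 = 17141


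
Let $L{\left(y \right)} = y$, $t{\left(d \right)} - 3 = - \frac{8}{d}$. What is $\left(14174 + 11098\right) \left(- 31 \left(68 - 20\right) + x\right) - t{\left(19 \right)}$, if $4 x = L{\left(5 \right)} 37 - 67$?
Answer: $- \frac{700325077}{19} \approx -3.6859 \cdot 10^{7}$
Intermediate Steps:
$t{\left(d \right)} = 3 - \frac{8}{d}$
$x = \frac{59}{2}$ ($x = \frac{5 \cdot 37 - 67}{4} = \frac{185 - 67}{4} = \frac{1}{4} \cdot 118 = \frac{59}{2} \approx 29.5$)
$\left(14174 + 11098\right) \left(- 31 \left(68 - 20\right) + x\right) - t{\left(19 \right)} = \left(14174 + 11098\right) \left(- 31 \left(68 - 20\right) + \frac{59}{2}\right) - \left(3 - \frac{8}{19}\right) = 25272 \left(\left(-31\right) 48 + \frac{59}{2}\right) - \left(3 - \frac{8}{19}\right) = 25272 \left(-1488 + \frac{59}{2}\right) - \left(3 - \frac{8}{19}\right) = 25272 \left(- \frac{2917}{2}\right) - \frac{49}{19} = -36859212 - \frac{49}{19} = - \frac{700325077}{19}$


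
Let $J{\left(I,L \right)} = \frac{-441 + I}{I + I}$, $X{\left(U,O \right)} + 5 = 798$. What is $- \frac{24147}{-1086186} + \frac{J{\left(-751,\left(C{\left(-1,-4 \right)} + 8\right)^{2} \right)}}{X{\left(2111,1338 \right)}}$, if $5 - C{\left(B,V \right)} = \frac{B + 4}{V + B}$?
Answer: $\frac{5009314559}{215623489666} \approx 0.023232$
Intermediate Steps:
$X{\left(U,O \right)} = 793$ ($X{\left(U,O \right)} = -5 + 798 = 793$)
$C{\left(B,V \right)} = 5 - \frac{4 + B}{B + V}$ ($C{\left(B,V \right)} = 5 - \frac{B + 4}{V + B} = 5 - \frac{4 + B}{B + V}$)
$J{\left(I,L \right)} = \frac{-441 + I}{2 I}$
$- \frac{24147}{-1086186} + \frac{J{\left(-751,\left(C{\left(-1,-4 \right)} + 8\right)^{2} \right)}}{X{\left(2111,1338 \right)}} = - \frac{24147}{-1086186} + \frac{\frac{1}{2} \frac{1}{-751} \left(-441 - 751\right)}{793} = \left(-24147\right) \left(- \frac{1}{1086186}\right) + \frac{1}{2} \left(- \frac{1}{751}\right) \left(-1192\right) \frac{1}{793} = \frac{8049}{362062} + \frac{596}{751} \cdot \frac{1}{793} = \frac{8049}{362062} + \frac{596}{595543} = \frac{5009314559}{215623489666}$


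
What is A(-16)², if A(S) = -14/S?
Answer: 49/64 ≈ 0.76563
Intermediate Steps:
A(-16)² = (-14/(-16))² = (-14*(-1/16))² = (7/8)² = 49/64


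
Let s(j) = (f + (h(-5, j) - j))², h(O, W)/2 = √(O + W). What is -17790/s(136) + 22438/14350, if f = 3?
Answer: 39230740601/84560883575 - 1892856*√131/58927445 ≈ 0.096284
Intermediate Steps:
h(O, W) = 2*√(O + W)
s(j) = (3 - j + 2*√(-5 + j))² (s(j) = (3 + (2*√(-5 + j) - j))² = (3 + (-j + 2*√(-5 + j)))² = (3 - j + 2*√(-5 + j))²)
-17790/s(136) + 22438/14350 = -17790/(3 - 1*136 + 2*√(-5 + 136))² + 22438/14350 = -17790/(3 - 136 + 2*√131)² + 22438*(1/14350) = -17790/(-133 + 2*√131)² + 11219/7175 = 11219/7175 - 17790/(-133 + 2*√131)²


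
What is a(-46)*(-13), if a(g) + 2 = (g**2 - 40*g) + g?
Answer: -50804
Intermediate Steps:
a(g) = -2 + g**2 - 39*g (a(g) = -2 + ((g**2 - 40*g) + g) = -2 + (g**2 - 39*g) = -2 + g**2 - 39*g)
a(-46)*(-13) = (-2 + (-46)**2 - 39*(-46))*(-13) = (-2 + 2116 + 1794)*(-13) = 3908*(-13) = -50804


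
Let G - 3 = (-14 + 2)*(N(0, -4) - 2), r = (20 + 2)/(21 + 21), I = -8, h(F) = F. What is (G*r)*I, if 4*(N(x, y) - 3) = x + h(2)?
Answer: 440/7 ≈ 62.857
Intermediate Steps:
N(x, y) = 7/2 + x/4 (N(x, y) = 3 + (x + 2)/4 = 3 + (2 + x)/4 = 3 + (½ + x/4) = 7/2 + x/4)
r = 11/21 (r = 22/42 = 22*(1/42) = 11/21 ≈ 0.52381)
G = -15 (G = 3 + (-14 + 2)*((7/2 + (¼)*0) - 2) = 3 - 12*((7/2 + 0) - 2) = 3 - 12*(7/2 - 2) = 3 - 12*3/2 = 3 - 18 = -15)
(G*r)*I = -15*11/21*(-8) = -55/7*(-8) = 440/7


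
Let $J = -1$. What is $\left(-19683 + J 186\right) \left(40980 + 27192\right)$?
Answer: $-1354509468$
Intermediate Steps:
$\left(-19683 + J 186\right) \left(40980 + 27192\right) = \left(-19683 - 186\right) \left(40980 + 27192\right) = \left(-19683 - 186\right) 68172 = \left(-19869\right) 68172 = -1354509468$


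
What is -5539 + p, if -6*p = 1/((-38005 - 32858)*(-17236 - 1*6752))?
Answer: -56493201876697/10199169864 ≈ -5539.0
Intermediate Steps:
p = -1/10199169864 (p = -1/(6*(-38005 - 32858)*(-17236 - 1*6752)) = -1/(6*(-70863)*(-17236 - 6752)) = -(-1)/(425178*(-23988)) = -(-1)*(-1)/(425178*23988) = -⅙*1/1699861644 = -1/10199169864 ≈ -9.8047e-11)
-5539 + p = -5539 - 1/10199169864 = -56493201876697/10199169864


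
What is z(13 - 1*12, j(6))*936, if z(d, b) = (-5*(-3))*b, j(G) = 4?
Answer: 56160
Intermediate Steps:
z(d, b) = 15*b
z(13 - 1*12, j(6))*936 = (15*4)*936 = 60*936 = 56160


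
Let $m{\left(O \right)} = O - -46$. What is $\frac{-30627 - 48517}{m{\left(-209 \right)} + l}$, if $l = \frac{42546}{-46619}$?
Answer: $\frac{3689614136}{7641443} \approx 482.84$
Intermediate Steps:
$m{\left(O \right)} = 46 + O$ ($m{\left(O \right)} = O + 46 = 46 + O$)
$l = - \frac{42546}{46619}$ ($l = 42546 \left(- \frac{1}{46619}\right) = - \frac{42546}{46619} \approx -0.91263$)
$\frac{-30627 - 48517}{m{\left(-209 \right)} + l} = \frac{-30627 - 48517}{\left(46 - 209\right) - \frac{42546}{46619}} = - \frac{79144}{-163 - \frac{42546}{46619}} = - \frac{79144}{- \frac{7641443}{46619}} = \left(-79144\right) \left(- \frac{46619}{7641443}\right) = \frac{3689614136}{7641443}$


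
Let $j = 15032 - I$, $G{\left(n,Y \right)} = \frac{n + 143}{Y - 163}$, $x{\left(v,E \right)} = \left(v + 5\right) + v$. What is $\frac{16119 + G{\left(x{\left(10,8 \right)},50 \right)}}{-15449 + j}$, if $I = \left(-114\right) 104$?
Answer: $\frac{607093}{430869} \approx 1.409$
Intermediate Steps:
$x{\left(v,E \right)} = 5 + 2 v$ ($x{\left(v,E \right)} = \left(5 + v\right) + v = 5 + 2 v$)
$I = -11856$
$G{\left(n,Y \right)} = \frac{143 + n}{-163 + Y}$
$j = 26888$ ($j = 15032 - -11856 = 15032 + 11856 = 26888$)
$\frac{16119 + G{\left(x{\left(10,8 \right)},50 \right)}}{-15449 + j} = \frac{16119 + \frac{143 + \left(5 + 2 \cdot 10\right)}{-163 + 50}}{-15449 + 26888} = \frac{16119 + \frac{143 + \left(5 + 20\right)}{-113}}{11439} = \left(16119 - \frac{143 + 25}{113}\right) \frac{1}{11439} = \left(16119 - \frac{168}{113}\right) \frac{1}{11439} = \frac{1821279}{113} \cdot \frac{1}{11439} = \frac{607093}{430869}$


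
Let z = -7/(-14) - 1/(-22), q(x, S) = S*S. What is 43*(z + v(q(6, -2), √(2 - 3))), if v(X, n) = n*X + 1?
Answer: 731/11 + 172*I ≈ 66.455 + 172.0*I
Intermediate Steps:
q(x, S) = S²
v(X, n) = 1 + X*n (v(X, n) = X*n + 1 = 1 + X*n)
z = 6/11 (z = -7*(-1/14) - 1*(-1/22) = ½ + 1/22 = 6/11 ≈ 0.54545)
43*(z + v(q(6, -2), √(2 - 3))) = 43*(6/11 + (1 + (-2)²*√(2 - 3))) = 43*(6/11 + (1 + 4*√(-1))) = 43*(6/11 + (1 + 4*I)) = 43*(17/11 + 4*I) = 731/11 + 172*I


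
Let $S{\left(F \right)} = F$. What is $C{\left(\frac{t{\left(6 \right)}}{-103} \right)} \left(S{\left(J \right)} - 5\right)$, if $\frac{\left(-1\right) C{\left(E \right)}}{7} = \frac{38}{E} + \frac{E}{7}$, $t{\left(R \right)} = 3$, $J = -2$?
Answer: $- \frac{19754021}{309} \approx -63929.0$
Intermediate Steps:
$C{\left(E \right)} = - E - \frac{266}{E}$ ($C{\left(E \right)} = - 7 \left(\frac{38}{E} + \frac{E}{7}\right) = - E - \frac{266}{E}$)
$C{\left(\frac{t{\left(6 \right)}}{-103} \right)} \left(S{\left(J \right)} - 5\right) = \left(- \frac{3}{-103} - \frac{266}{3 \frac{1}{-103}}\right) \left(-2 - 5\right) = \left(- \frac{3 \left(-1\right)}{103} - \frac{266}{3 \left(- \frac{1}{103}\right)}\right) \left(-7\right) = \left(\left(-1\right) \left(- \frac{3}{103}\right) - \frac{266}{- \frac{3}{103}}\right) \left(-7\right) = \left(\frac{3}{103} - - \frac{27398}{3}\right) \left(-7\right) = \left(\frac{3}{103} + \frac{27398}{3}\right) \left(-7\right) = \frac{2822003}{309} \left(-7\right) = - \frac{19754021}{309}$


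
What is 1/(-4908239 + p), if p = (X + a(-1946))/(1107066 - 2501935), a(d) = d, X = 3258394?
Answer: -1394869/6846353682139 ≈ -2.0374e-7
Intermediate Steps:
p = -3256448/1394869 (p = (3258394 - 1946)/(1107066 - 2501935) = 3256448/(-1394869) = 3256448*(-1/1394869) = -3256448/1394869 ≈ -2.3346)
1/(-4908239 + p) = 1/(-4908239 - 3256448/1394869) = 1/(-6846353682139/1394869) = -1394869/6846353682139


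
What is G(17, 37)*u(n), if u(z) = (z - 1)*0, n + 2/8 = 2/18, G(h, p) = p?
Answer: 0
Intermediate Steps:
n = -5/36 (n = -1/4 + 2/18 = -1/4 + 2*(1/18) = -1/4 + 1/9 = -5/36 ≈ -0.13889)
u(z) = 0 (u(z) = (-1 + z)*0 = 0)
G(17, 37)*u(n) = 37*0 = 0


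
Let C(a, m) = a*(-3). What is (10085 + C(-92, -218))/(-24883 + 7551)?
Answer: -10361/17332 ≈ -0.59780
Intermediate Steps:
C(a, m) = -3*a
(10085 + C(-92, -218))/(-24883 + 7551) = (10085 - 3*(-92))/(-24883 + 7551) = (10085 + 276)/(-17332) = 10361*(-1/17332) = -10361/17332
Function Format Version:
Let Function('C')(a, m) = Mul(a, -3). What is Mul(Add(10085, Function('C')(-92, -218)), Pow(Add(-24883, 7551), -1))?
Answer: Rational(-10361, 17332) ≈ -0.59780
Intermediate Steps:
Function('C')(a, m) = Mul(-3, a)
Mul(Add(10085, Function('C')(-92, -218)), Pow(Add(-24883, 7551), -1)) = Mul(Add(10085, Mul(-3, -92)), Pow(Add(-24883, 7551), -1)) = Mul(Add(10085, 276), Pow(-17332, -1)) = Mul(10361, Rational(-1, 17332)) = Rational(-10361, 17332)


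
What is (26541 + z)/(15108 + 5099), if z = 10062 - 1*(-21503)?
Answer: 58106/20207 ≈ 2.8755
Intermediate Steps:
z = 31565 (z = 10062 + 21503 = 31565)
(26541 + z)/(15108 + 5099) = (26541 + 31565)/(15108 + 5099) = 58106/20207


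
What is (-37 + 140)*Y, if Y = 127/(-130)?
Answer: -13081/130 ≈ -100.62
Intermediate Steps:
Y = -127/130 (Y = 127*(-1/130) = -127/130 ≈ -0.97692)
(-37 + 140)*Y = (-37 + 140)*(-127/130) = 103*(-127/130) = -13081/130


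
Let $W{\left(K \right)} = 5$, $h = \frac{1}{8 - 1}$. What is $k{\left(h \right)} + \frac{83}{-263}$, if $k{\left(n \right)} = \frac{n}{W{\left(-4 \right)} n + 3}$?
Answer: $- \frac{1895}{6838} \approx -0.27713$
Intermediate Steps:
$h = \frac{1}{7} \approx 0.14286$
$k{\left(n \right)} = \frac{n}{3 + 5 n}$ ($k{\left(n \right)} = \frac{n}{5 n + 3} = \frac{n}{3 + 5 n}$)
$k{\left(h \right)} + \frac{83}{-263} = \frac{1}{7 \left(3 + 5 \cdot \frac{1}{7}\right)} + \frac{83}{-263} = \frac{1}{7 \left(3 + \frac{5}{7}\right)} + 83 \left(- \frac{1}{263}\right) = \frac{1}{7 \cdot \frac{26}{7}} - \frac{83}{263} = \frac{1}{7} \cdot \frac{7}{26} - \frac{83}{263} = \frac{1}{26} - \frac{83}{263} = - \frac{1895}{6838}$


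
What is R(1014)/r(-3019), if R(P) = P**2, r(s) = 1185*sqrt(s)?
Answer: -342732*I*sqrt(3019)/1192505 ≈ -15.792*I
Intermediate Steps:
R(1014)/r(-3019) = 1014**2/((1185*sqrt(-3019))) = 1028196/((1185*(I*sqrt(3019)))) = 1028196/((1185*I*sqrt(3019))) = 1028196*(-I*sqrt(3019)/3577515) = -342732*I*sqrt(3019)/1192505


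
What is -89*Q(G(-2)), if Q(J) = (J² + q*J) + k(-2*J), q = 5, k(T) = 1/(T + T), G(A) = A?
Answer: 4183/8 ≈ 522.88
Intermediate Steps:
k(T) = 1/(2*T)
Q(J) = J² + 5*J - 1/(4*J) (Q(J) = (J² + 5*J) + 1/(2*((-2*J))) = (J² + 5*J) + (-1/(2*J))/2 = (J² + 5*J) - 1/(4*J) = J² + 5*J - 1/(4*J))
-89*Q(G(-2)) = -89*((-2)² + 5*(-2) - ¼/(-2)) = -89*(4 - 10 - ¼*(-½)) = -89*(4 - 10 + ⅛) = -89*(-47/8) = 4183/8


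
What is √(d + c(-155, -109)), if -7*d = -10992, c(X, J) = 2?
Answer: √77042/7 ≈ 39.652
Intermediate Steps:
d = 10992/7 (d = -⅐*(-10992) = 10992/7 ≈ 1570.3)
√(d + c(-155, -109)) = √(10992/7 + 2) = √(11006/7) = √77042/7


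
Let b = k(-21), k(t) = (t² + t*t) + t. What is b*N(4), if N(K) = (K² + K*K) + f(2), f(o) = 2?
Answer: 29274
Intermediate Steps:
k(t) = t + 2*t² (k(t) = (t² + t²) + t = 2*t² + t = t + 2*t²)
N(K) = 2 + 2*K² (N(K) = (K² + K*K) + 2 = (K² + K²) + 2 = 2*K² + 2 = 2 + 2*K²)
b = 861 (b = -21*(1 + 2*(-21)) = -21*(1 - 42) = -21*(-41) = 861)
b*N(4) = 861*(2 + 2*4²) = 861*(2 + 2*16) = 861*(2 + 32) = 861*34 = 29274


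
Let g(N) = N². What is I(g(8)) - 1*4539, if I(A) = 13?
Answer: -4526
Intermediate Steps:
I(g(8)) - 1*4539 = 13 - 1*4539 = 13 - 4539 = -4526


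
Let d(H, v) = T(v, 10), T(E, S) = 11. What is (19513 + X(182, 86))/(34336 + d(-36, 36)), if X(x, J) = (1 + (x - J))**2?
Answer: 28922/34347 ≈ 0.84205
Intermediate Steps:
d(H, v) = 11
X(x, J) = (1 + x - J)**2
(19513 + X(182, 86))/(34336 + d(-36, 36)) = (19513 + (1 + 182 - 1*86)**2)/(34336 + 11) = (19513 + (1 + 182 - 86)**2)/34347 = (19513 + 97**2)*(1/34347) = (19513 + 9409)*(1/34347) = 28922*(1/34347) = 28922/34347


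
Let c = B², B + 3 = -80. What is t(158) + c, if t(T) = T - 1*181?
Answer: 6866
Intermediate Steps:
B = -83 (B = -3 - 80 = -83)
t(T) = -181 + T (t(T) = T - 181 = -181 + T)
c = 6889 (c = (-83)² = 6889)
t(158) + c = (-181 + 158) + 6889 = -23 + 6889 = 6866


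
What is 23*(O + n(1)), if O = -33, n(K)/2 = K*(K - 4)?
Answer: -897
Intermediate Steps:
n(K) = 2*K*(-4 + K) (n(K) = 2*(K*(K - 4)) = 2*(K*(-4 + K)) = 2*K*(-4 + K))
23*(O + n(1)) = 23*(-33 + 2*1*(-4 + 1)) = 23*(-33 + 2*1*(-3)) = 23*(-33 - 6) = 23*(-39) = -897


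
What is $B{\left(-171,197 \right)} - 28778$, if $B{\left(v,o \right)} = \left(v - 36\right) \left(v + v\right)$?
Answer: $42016$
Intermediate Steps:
$B{\left(v,o \right)} = 2 v \left(-36 + v\right)$ ($B{\left(v,o \right)} = \left(-36 + v\right) 2 v = 2 v \left(-36 + v\right)$)
$B{\left(-171,197 \right)} - 28778 = 2 \left(-171\right) \left(-36 - 171\right) - 28778 = 2 \left(-171\right) \left(-207\right) - 28778 = 70794 - 28778 = 42016$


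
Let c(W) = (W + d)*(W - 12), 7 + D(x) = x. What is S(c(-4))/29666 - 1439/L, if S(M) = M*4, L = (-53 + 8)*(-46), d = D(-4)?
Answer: -20351087/30704310 ≈ -0.66281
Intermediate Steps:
D(x) = -7 + x
d = -11 (d = -7 - 4 = -11)
L = 2070 (L = -45*(-46) = 2070)
c(W) = (-12 + W)*(-11 + W) (c(W) = (W - 11)*(W - 12) = (-11 + W)*(-12 + W) = (-12 + W)*(-11 + W))
S(M) = 4*M
S(c(-4))/29666 - 1439/L = (4*(132 + (-4)**2 - 23*(-4)))/29666 - 1439/2070 = (4*(132 + 16 + 92))*(1/29666) - 1439*1/2070 = (4*240)*(1/29666) - 1439/2070 = 960*(1/29666) - 1439/2070 = 480/14833 - 1439/2070 = -20351087/30704310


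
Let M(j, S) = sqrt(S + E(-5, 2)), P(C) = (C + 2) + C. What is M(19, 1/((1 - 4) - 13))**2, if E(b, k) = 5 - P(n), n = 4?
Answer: -81/16 ≈ -5.0625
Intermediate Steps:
P(C) = 2 + 2*C (P(C) = (2 + C) + C = 2 + 2*C)
E(b, k) = -5 (E(b, k) = 5 - (2 + 2*4) = 5 - (2 + 8) = 5 - 1*10 = 5 - 10 = -5)
M(j, S) = sqrt(-5 + S) (M(j, S) = sqrt(S - 5) = sqrt(-5 + S))
M(19, 1/((1 - 4) - 13))**2 = (sqrt(-5 + 1/((1 - 4) - 13)))**2 = (sqrt(-5 + 1/(-3 - 13)))**2 = (sqrt(-5 + 1/(-16)))**2 = (sqrt(-5 - 1/16))**2 = (sqrt(-81/16))**2 = (9*I/4)**2 = -81/16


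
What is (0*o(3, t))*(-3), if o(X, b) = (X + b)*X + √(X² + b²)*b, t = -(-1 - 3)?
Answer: 0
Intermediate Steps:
t = 4 (t = -1*(-4) = 4)
o(X, b) = X*(X + b) + b*√(X² + b²)
(0*o(3, t))*(-3) = (0*(3² + 3*4 + 4*√(3² + 4²)))*(-3) = (0*(9 + 12 + 4*√(9 + 16)))*(-3) = (0*(9 + 12 + 4*√25))*(-3) = (0*(9 + 12 + 4*5))*(-3) = (0*(9 + 12 + 20))*(-3) = (0*41)*(-3) = 0*(-3) = 0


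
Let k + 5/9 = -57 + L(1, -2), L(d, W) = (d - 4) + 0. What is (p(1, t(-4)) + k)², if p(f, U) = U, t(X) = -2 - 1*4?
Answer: 358801/81 ≈ 4429.6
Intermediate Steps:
t(X) = -6 (t(X) = -2 - 4 = -6)
L(d, W) = -4 + d (L(d, W) = (-4 + d) + 0 = -4 + d)
k = -545/9 (k = -5/9 + (-57 + (-4 + 1)) = -5/9 + (-57 - 3) = -5/9 - 60 = -545/9 ≈ -60.556)
(p(1, t(-4)) + k)² = (-6 - 545/9)² = (-599/9)² = 358801/81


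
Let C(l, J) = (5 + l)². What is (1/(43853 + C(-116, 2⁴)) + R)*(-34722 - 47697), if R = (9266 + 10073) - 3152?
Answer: -74942652095841/56174 ≈ -1.3341e+9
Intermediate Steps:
R = 16187 (R = 19339 - 3152 = 16187)
(1/(43853 + C(-116, 2⁴)) + R)*(-34722 - 47697) = (1/(43853 + (5 - 116)²) + 16187)*(-34722 - 47697) = (1/(43853 + (-111)²) + 16187)*(-82419) = (1/(43853 + 12321) + 16187)*(-82419) = (1/56174 + 16187)*(-82419) = (909288539/56174)*(-82419) = -74942652095841/56174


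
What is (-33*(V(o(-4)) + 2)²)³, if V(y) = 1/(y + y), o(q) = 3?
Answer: -6424482779/1728 ≈ -3.7179e+6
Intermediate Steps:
V(y) = 1/(2*y)
(-33*(V(o(-4)) + 2)²)³ = (-33*((½)/3 + 2)²)³ = (-33*((½)*(⅓) + 2)²)³ = (-33*(⅙ + 2)²)³ = (-33*(13/6)²)³ = (-33*169/36)³ = (-1859/12)³ = -6424482779/1728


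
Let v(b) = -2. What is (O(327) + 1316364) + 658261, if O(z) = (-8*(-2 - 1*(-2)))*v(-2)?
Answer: 1974625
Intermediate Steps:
O(z) = 0 (O(z) = -8*(-2 - 1*(-2))*(-2) = -8*(-2 + 2)*(-2) = -8*0*(-2) = 0*(-2) = 0)
(O(327) + 1316364) + 658261 = (0 + 1316364) + 658261 = 1316364 + 658261 = 1974625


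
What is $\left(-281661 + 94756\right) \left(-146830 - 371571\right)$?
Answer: $96891738905$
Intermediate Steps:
$\left(-281661 + 94756\right) \left(-146830 - 371571\right) = \left(-186905\right) \left(-518401\right) = 96891738905$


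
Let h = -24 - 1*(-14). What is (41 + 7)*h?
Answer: -480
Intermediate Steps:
h = -10 (h = -24 + 14 = -10)
(41 + 7)*h = (41 + 7)*(-10) = 48*(-10) = -480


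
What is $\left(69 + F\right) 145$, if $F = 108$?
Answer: $25665$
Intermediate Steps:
$\left(69 + F\right) 145 = \left(69 + 108\right) 145 = 177 \cdot 145 = 25665$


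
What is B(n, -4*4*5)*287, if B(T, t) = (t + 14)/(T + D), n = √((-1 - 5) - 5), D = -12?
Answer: 227304/155 + 18942*I*√11/155 ≈ 1466.5 + 405.31*I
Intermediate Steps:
n = I*√11 (n = √(-6 - 5) = √(-11) = I*√11 ≈ 3.3166*I)
B(T, t) = (14 + t)/(-12 + T) (B(T, t) = (t + 14)/(T - 12) = (14 + t)/(-12 + T))
B(n, -4*4*5)*287 = ((14 - 4*4*5)/(-12 + I*√11))*287 = ((14 - 16*5)/(-12 + I*√11))*287 = ((14 - 80)/(-12 + I*√11))*287 = (-66/(-12 + I*√11))*287 = -66/(-12 + I*√11)*287 = -18942/(-12 + I*√11)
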